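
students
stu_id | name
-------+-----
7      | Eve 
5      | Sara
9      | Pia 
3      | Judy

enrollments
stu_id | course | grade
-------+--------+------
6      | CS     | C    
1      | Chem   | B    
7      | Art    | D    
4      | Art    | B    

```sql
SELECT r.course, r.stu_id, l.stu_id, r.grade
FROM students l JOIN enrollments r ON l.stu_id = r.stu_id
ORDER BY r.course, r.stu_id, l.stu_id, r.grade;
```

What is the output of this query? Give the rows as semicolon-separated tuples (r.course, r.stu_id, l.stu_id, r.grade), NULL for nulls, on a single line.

(Art, 7, 7, D)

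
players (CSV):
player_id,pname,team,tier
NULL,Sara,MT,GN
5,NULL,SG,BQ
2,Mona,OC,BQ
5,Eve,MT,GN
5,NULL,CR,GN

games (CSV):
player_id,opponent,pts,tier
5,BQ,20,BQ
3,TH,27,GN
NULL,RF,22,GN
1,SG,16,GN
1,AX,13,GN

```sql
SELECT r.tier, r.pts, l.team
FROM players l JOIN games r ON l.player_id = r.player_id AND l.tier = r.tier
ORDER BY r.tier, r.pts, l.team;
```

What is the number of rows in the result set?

1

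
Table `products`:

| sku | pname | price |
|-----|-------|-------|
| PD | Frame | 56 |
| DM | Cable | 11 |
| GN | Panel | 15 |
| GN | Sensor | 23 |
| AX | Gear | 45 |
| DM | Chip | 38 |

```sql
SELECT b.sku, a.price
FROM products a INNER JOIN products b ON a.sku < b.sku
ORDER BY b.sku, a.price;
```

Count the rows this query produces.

13

INNER JOIN keeps only pairs where the ON condition holds.
Matching on a.sku < b.sku.
- a[0] sku=PD → no match; dropped.
- a[1] sku=DM → 3 match(es) in b → 3 row(s).
- a[2] sku=GN → 1 match(es) in b → 1 row(s).
- a[3] sku=GN → 1 match(es) in b → 1 row(s).
- a[4] sku=AX → 5 match(es) in b → 5 row(s).
- a[5] sku=DM → 3 match(es) in b → 3 row(s).
Total: 13 rows.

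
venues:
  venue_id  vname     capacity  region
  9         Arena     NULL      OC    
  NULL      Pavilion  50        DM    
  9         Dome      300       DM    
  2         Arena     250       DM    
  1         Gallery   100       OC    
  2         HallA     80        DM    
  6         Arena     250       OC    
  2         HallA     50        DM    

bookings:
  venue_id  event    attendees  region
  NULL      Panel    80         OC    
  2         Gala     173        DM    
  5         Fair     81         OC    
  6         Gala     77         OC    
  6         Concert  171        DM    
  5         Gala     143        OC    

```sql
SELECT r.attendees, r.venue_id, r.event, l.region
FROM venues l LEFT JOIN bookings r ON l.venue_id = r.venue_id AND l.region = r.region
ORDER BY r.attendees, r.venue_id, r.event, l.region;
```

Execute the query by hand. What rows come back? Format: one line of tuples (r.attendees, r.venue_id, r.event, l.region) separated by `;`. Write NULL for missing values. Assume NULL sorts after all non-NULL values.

(77, 6, Gala, OC); (173, 2, Gala, DM); (173, 2, Gala, DM); (173, 2, Gala, DM); (NULL, NULL, NULL, DM); (NULL, NULL, NULL, DM); (NULL, NULL, NULL, OC); (NULL, NULL, NULL, OC)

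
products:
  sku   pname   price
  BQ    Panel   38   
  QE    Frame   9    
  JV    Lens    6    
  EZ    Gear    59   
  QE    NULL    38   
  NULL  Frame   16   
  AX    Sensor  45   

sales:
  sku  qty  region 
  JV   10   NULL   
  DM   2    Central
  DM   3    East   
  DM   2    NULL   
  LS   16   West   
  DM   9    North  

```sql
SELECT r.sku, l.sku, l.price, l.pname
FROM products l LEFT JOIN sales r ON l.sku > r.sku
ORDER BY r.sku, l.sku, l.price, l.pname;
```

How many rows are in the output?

23

LEFT JOIN keeps every row from `products`; unmatched rows get NULL for `sales`'s columns.
Matching on l.sku > r.sku. A NULL in a compared column never satisfies the condition.
- l row (sku=BQ): no match → kept, r columns NULL.
- l row (sku=QE): matches 6 r row(s) → 6 output row(s).
- l row (sku=JV): matches 4 r row(s) → 4 output row(s).
- l row (sku=EZ): matches 4 r row(s) → 4 output row(s).
- l row (sku=QE): matches 6 r row(s) → 6 output row(s).
- l row (sku=NULL): no match → kept, r columns NULL.
- l row (sku=AX): no match → kept, r columns NULL.
Total: 20 matched + 3 padded = 23 rows.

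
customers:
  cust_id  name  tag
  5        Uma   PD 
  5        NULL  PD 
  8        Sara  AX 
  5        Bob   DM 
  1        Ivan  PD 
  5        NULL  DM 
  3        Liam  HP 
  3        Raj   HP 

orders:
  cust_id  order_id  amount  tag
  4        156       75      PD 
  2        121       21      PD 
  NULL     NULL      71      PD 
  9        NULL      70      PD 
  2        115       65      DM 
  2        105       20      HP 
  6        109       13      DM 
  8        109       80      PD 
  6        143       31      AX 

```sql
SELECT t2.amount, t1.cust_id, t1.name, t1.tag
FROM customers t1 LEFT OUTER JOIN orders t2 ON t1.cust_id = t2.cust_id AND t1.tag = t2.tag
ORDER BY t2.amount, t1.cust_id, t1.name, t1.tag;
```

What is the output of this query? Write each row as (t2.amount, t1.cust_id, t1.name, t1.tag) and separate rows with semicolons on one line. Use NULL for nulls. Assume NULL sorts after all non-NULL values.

(NULL, 1, Ivan, PD); (NULL, 3, Liam, HP); (NULL, 3, Raj, HP); (NULL, 5, Bob, DM); (NULL, 5, Uma, PD); (NULL, 5, NULL, DM); (NULL, 5, NULL, PD); (NULL, 8, Sara, AX)

LEFT JOIN keeps every row from `customers`; unmatched rows get NULL for `orders`'s columns.
Matching on t1.cust_id = t2.cust_id AND t1.tag = t2.tag. A NULL in a compared column never satisfies the condition.
- t1 (cust_id=5, tag=PD) has no partner → padded with NULL.
- t1 (cust_id=5, tag=PD) has no partner → padded with NULL.
- t1 (cust_id=8, tag=AX) has no partner → padded with NULL.
- t1 (cust_id=5, tag=DM) has no partner → padded with NULL.
- t1 (cust_id=1, tag=PD) has no partner → padded with NULL.
- t1 (cust_id=5, tag=DM) has no partner → padded with NULL.
- t1 (cust_id=3, tag=HP) has no partner → padded with NULL.
- t1 (cust_id=3, tag=HP) has no partner → padded with NULL.
After projecting and ordering:
t2.amount | t1.cust_id | t1.name | t1.tag
NULL | 1 | Ivan | PD
NULL | 3 | Liam | HP
NULL | 3 | Raj | HP
NULL | 5 | Bob | DM
NULL | 5 | Uma | PD
NULL | 5 | NULL | DM
NULL | 5 | NULL | PD
NULL | 8 | Sara | AX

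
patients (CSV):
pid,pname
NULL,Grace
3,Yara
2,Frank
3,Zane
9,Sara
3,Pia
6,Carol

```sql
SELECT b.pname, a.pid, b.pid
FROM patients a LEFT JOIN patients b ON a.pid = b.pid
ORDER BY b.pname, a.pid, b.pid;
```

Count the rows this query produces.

LEFT JOIN keeps every row from `patients a`; unmatched rows get NULL for `patients b`'s columns.
Matching on a.pid = b.pid. A NULL in a compared column never satisfies the condition.
- a row (pid=NULL): no match → kept, b columns NULL.
- a row (pid=3): matches 3 b row(s) → 3 output row(s).
- a row (pid=2): matches 1 b row(s) → 1 output row(s).
- a row (pid=3): matches 3 b row(s) → 3 output row(s).
- a row (pid=9): matches 1 b row(s) → 1 output row(s).
- a row (pid=3): matches 3 b row(s) → 3 output row(s).
- a row (pid=6): matches 1 b row(s) → 1 output row(s).
Total: 12 matched + 1 padded = 13 rows.

13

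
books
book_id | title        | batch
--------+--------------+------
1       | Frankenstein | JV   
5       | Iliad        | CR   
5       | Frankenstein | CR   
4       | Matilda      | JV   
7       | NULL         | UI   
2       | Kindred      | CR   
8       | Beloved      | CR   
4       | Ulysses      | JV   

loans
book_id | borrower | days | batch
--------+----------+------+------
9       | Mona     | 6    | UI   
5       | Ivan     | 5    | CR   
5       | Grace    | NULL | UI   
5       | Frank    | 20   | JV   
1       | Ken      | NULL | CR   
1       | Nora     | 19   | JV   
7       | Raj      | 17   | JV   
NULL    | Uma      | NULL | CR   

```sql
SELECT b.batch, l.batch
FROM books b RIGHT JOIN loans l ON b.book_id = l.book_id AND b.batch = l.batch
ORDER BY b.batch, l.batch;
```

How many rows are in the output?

9

RIGHT JOIN keeps every row from `loans`; unmatched rows get NULL for `books`'s columns.
Matching on b.book_id = l.book_id AND b.batch = l.batch. A NULL in a compared column never satisfies the condition.
Matched pairs: 3; unmatched l rows kept: 6.
Total: 3 matched + 6 padded = 9 rows.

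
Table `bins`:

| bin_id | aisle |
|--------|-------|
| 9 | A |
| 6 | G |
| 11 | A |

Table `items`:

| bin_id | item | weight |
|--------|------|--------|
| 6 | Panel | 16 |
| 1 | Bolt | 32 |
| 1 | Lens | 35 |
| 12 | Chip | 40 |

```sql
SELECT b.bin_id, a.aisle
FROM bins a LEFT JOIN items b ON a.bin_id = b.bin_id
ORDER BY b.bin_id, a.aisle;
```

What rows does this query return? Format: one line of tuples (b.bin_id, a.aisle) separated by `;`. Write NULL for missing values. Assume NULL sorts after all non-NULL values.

(6, G); (NULL, A); (NULL, A)

LEFT JOIN keeps every row from `bins`; unmatched rows get NULL for `items`'s columns.
Matching on a.bin_id = b.bin_id.
Matched pairs: 1; unmatched a rows kept: 2.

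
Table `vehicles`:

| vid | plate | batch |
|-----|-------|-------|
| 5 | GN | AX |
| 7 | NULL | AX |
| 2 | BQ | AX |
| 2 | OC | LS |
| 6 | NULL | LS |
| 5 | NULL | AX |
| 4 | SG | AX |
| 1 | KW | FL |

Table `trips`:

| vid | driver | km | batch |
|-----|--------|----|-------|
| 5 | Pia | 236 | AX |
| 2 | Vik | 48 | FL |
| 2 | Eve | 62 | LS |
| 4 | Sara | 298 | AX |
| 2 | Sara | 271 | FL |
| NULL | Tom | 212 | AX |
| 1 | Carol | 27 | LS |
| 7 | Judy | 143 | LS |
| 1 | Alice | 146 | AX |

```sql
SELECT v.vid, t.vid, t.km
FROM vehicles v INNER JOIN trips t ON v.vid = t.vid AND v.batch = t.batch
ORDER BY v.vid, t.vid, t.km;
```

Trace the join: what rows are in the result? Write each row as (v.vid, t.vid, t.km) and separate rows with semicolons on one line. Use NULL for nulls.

(2, 2, 62); (4, 4, 298); (5, 5, 236); (5, 5, 236)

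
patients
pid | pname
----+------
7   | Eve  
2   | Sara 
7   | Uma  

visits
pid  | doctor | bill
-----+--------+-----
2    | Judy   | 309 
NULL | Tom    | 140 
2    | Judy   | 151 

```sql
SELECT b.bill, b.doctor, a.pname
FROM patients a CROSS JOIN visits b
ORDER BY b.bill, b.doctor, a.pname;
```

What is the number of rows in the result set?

9

CROSS JOIN pairs every row of `patients` with every row of `visits`: 3 × 3 = 9 rows.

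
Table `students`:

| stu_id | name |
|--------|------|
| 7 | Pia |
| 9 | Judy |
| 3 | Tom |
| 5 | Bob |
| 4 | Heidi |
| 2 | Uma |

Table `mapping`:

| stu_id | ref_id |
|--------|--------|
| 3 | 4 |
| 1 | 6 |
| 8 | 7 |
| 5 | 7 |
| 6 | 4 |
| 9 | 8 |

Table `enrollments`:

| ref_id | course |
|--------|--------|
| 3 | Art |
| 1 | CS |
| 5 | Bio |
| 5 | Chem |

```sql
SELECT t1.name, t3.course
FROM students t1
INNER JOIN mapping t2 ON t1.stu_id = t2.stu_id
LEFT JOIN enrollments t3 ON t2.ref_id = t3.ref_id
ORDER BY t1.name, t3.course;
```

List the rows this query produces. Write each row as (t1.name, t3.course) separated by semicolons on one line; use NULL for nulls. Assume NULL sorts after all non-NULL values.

(Bob, NULL); (Judy, NULL); (Tom, NULL)

Step 1 — t1 INNER JOIN t2 on stu_id → 3 row(s).
Then LEFT JOIN `enrollments t3` on ref_id: each of those 3 rows is kept; rows whose t2.ref_id has no match in t3 get NULL for t3's columns.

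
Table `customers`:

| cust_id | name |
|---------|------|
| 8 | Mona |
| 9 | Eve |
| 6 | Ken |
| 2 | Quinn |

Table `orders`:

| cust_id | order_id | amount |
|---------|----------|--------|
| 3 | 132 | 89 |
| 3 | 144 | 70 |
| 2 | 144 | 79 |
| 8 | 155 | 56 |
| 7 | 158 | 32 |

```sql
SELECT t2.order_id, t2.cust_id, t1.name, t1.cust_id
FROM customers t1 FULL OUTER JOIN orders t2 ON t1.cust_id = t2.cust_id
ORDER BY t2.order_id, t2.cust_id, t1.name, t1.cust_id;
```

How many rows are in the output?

7

FULL OUTER JOIN keeps every row from both sides; unmatched rows get NULL for the other side's columns.
Matching on t1.cust_id = t2.cust_id.
Matched pairs: 2; unmatched t1 rows kept: 2; unmatched t2 rows kept: 3.
Total: 2 matched + 5 padded = 7 rows.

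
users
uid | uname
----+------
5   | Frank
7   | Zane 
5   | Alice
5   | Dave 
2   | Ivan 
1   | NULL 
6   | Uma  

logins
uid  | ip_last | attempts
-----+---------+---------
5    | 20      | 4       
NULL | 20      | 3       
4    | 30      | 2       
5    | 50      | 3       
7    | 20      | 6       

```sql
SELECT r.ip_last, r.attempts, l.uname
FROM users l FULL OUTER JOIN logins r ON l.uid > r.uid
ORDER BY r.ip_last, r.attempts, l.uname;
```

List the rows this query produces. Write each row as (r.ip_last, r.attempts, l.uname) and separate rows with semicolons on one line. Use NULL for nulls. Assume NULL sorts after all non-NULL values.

FULL OUTER JOIN keeps every row from both sides; unmatched rows get NULL for the other side's columns.
Matching on l.uid > r.uid. A NULL in a compared column never satisfies the condition.
- l (uid=5) pairs with 1 row(s) of r.
- l (uid=7) pairs with 3 row(s) of r.
- l (uid=5) pairs with 1 row(s) of r.
- l (uid=5) pairs with 1 row(s) of r.
- l (uid=2) has no partner → padded with NULL.
- l (uid=1) has no partner → padded with NULL.
- l (uid=6) pairs with 3 row(s) of r.
- plus 2 unmatched r row(s), each kept with NULL l columns.

(20, 3, NULL); (20, 4, Uma); (20, 4, Zane); (20, 6, NULL); (30, 2, Alice); (30, 2, Dave); (30, 2, Frank); (30, 2, Uma); (30, 2, Zane); (50, 3, Uma); (50, 3, Zane); (NULL, NULL, Ivan); (NULL, NULL, NULL)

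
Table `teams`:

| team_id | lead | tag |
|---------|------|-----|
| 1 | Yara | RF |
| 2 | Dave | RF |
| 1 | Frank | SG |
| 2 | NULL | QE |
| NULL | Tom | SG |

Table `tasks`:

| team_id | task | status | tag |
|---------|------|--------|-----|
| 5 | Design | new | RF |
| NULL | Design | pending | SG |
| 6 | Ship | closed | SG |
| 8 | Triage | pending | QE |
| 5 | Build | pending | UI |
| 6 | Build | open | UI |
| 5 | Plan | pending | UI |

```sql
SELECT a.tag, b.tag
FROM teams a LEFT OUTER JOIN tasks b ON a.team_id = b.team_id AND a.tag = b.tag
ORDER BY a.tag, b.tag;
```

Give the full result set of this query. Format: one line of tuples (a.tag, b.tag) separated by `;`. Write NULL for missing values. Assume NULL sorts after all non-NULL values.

(QE, NULL); (RF, NULL); (RF, NULL); (SG, NULL); (SG, NULL)

LEFT JOIN keeps every row from `teams`; unmatched rows get NULL for `tasks`'s columns.
Matching on a.team_id = b.team_id AND a.tag = b.tag. A NULL in a compared column never satisfies the condition.
- a[0] team_id=1, tag=RF → no match; kept with NULLs on the b side.
- a[1] team_id=2, tag=RF → no match; kept with NULLs on the b side.
- a[2] team_id=1, tag=SG → no match; kept with NULLs on the b side.
- a[3] team_id=2, tag=QE → no match; kept with NULLs on the b side.
- a[4] team_id=NULL, tag=SG → no match; kept with NULLs on the b side.
After projecting and ordering:
a.tag | b.tag
QE | NULL
RF | NULL
RF | NULL
SG | NULL
SG | NULL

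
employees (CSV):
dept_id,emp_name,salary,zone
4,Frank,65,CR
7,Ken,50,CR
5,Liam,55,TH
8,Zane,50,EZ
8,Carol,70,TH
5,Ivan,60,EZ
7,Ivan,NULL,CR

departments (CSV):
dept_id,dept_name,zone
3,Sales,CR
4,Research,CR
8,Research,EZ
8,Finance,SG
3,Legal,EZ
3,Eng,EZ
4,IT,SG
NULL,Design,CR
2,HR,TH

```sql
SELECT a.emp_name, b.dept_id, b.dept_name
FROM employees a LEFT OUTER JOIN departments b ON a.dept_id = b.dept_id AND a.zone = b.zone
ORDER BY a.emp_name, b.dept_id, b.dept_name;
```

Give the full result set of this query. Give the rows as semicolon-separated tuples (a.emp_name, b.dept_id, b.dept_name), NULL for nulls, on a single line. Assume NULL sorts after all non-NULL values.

(Carol, NULL, NULL); (Frank, 4, Research); (Ivan, NULL, NULL); (Ivan, NULL, NULL); (Ken, NULL, NULL); (Liam, NULL, NULL); (Zane, 8, Research)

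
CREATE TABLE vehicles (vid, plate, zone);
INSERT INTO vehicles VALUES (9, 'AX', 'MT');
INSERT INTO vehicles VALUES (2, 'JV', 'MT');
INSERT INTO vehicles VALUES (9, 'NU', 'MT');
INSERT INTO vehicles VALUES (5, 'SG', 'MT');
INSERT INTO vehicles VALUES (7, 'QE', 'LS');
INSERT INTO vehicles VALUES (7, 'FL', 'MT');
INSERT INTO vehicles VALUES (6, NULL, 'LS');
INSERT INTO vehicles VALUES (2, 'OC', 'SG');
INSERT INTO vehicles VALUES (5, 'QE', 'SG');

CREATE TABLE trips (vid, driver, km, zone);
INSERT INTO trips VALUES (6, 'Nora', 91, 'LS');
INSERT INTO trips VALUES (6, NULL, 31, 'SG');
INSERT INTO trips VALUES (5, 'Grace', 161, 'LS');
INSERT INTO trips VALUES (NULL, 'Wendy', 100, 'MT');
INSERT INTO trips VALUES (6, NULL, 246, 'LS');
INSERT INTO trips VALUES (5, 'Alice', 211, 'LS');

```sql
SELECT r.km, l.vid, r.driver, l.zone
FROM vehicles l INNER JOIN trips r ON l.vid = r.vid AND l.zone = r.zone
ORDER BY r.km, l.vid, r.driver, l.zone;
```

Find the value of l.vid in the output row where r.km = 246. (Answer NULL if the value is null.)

6

INNER JOIN keeps only pairs where the ON condition holds.
Matching on l.vid = r.vid AND l.zone = r.zone. A NULL in a compared column never satisfies the condition.
Matched pairs: 2.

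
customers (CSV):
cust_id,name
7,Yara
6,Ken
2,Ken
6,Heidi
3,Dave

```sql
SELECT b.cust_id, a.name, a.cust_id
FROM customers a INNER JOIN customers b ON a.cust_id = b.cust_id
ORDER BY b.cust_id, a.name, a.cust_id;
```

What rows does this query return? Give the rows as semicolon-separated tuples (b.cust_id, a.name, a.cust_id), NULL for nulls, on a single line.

(2, Ken, 2); (3, Dave, 3); (6, Heidi, 6); (6, Heidi, 6); (6, Ken, 6); (6, Ken, 6); (7, Yara, 7)

INNER JOIN keeps only pairs where the ON condition holds.
Matching on a.cust_id = b.cust_id.
- a row (cust_id=7): matches 1 b row(s) → 1 output row(s).
- a row (cust_id=6): matches 2 b row(s) → 2 output row(s).
- a row (cust_id=2): matches 1 b row(s) → 1 output row(s).
- a row (cust_id=6): matches 2 b row(s) → 2 output row(s).
- a row (cust_id=3): matches 1 b row(s) → 1 output row(s).
After projecting and ordering:
b.cust_id | a.name | a.cust_id
2 | Ken | 2
3 | Dave | 3
6 | Heidi | 6
6 | Heidi | 6
6 | Ken | 6
6 | Ken | 6
7 | Yara | 7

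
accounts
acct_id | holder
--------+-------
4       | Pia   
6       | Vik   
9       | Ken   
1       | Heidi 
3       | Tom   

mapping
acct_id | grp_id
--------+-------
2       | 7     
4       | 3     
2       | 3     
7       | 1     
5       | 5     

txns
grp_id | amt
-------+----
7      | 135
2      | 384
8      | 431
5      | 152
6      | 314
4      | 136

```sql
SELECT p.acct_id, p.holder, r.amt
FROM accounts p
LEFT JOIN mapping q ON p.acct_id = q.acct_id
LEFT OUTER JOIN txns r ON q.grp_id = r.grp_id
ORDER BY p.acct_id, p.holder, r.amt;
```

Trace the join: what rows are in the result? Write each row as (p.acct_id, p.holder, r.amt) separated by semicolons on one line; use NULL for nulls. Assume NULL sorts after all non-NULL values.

(1, Heidi, NULL); (3, Tom, NULL); (4, Pia, NULL); (6, Vik, NULL); (9, Ken, NULL)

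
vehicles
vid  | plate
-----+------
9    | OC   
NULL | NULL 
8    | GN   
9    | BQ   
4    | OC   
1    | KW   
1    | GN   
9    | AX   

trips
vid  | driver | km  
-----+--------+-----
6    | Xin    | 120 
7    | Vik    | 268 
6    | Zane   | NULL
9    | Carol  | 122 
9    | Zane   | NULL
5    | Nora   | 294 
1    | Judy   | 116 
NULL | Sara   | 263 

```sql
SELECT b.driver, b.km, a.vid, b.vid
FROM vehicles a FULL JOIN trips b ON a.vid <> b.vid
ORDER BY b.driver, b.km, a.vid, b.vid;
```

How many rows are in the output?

43

FULL OUTER JOIN keeps every row from both sides; unmatched rows get NULL for the other side's columns.
Matching on a.vid <> b.vid. A NULL in a compared column never satisfies the condition.
- a (vid=9) pairs with 5 row(s) of b.
- a (vid=NULL) has no partner → padded with NULL.
- a (vid=8) pairs with 7 row(s) of b.
- a (vid=9) pairs with 5 row(s) of b.
- a (vid=4) pairs with 7 row(s) of b.
- a (vid=1) pairs with 6 row(s) of b.
- a (vid=1) pairs with 6 row(s) of b.
- a (vid=9) pairs with 5 row(s) of b.
- 1 row(s) from b found no a partner → padded with NULL.
Total: 41 matched + 2 padded = 43 rows.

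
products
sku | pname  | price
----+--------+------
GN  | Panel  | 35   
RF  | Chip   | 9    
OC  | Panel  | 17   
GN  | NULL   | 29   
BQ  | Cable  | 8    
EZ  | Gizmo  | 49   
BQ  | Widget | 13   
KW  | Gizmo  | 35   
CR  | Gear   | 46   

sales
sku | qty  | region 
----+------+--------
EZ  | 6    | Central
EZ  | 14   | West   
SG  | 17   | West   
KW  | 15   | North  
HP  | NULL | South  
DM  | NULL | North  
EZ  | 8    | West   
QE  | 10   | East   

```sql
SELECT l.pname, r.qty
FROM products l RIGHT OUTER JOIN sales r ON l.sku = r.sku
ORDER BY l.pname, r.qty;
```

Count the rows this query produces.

8

RIGHT JOIN keeps every row from `sales`; unmatched rows get NULL for `products`'s columns.
Matching on l.sku = r.sku.
Matched pairs: 4; unmatched r rows kept: 4.
Total: 4 matched + 4 padded = 8 rows.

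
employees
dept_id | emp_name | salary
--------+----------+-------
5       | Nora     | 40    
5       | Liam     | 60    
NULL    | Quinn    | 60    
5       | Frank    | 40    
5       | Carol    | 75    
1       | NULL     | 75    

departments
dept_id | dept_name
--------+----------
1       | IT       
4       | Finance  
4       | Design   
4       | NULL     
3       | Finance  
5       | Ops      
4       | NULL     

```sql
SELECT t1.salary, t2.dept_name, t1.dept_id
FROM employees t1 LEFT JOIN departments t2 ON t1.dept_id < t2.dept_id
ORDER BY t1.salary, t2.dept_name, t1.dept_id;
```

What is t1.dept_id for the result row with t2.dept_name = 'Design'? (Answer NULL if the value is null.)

1

LEFT JOIN keeps every row from `employees`; unmatched rows get NULL for `departments`'s columns.
Matching on t1.dept_id < t2.dept_id. A NULL in a compared column never satisfies the condition.
Matched pairs: 6; unmatched t1 rows kept: 5.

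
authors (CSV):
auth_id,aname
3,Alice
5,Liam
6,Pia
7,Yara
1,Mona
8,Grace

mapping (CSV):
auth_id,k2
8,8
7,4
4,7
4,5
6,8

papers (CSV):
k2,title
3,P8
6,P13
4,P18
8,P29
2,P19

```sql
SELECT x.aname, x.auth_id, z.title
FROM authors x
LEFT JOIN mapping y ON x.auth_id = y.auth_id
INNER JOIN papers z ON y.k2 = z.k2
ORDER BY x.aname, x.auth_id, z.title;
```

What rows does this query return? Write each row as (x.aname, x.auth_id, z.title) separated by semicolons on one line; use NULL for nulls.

Evaluate left to right. First `authors x LEFT JOIN mapping y` on auth_id: 6 row(s).
Then INNER JOIN `papers z` on k2: keep only rows whose y.k2 appears in z.

(Grace, 8, P29); (Pia, 6, P29); (Yara, 7, P18)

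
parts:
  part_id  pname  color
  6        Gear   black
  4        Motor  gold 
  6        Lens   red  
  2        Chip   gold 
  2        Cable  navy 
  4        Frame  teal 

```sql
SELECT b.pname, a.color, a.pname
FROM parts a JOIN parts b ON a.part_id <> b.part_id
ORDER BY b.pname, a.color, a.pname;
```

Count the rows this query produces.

24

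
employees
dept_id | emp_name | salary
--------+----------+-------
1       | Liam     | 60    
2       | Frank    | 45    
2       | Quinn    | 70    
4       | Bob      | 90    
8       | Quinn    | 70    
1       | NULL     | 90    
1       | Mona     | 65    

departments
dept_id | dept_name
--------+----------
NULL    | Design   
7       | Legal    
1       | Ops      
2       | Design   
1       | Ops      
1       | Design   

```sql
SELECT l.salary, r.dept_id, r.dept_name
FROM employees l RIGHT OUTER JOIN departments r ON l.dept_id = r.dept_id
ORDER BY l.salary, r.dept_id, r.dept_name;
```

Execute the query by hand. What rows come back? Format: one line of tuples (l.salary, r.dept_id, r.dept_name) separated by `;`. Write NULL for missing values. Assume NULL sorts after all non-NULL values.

(45, 2, Design); (60, 1, Design); (60, 1, Ops); (60, 1, Ops); (65, 1, Design); (65, 1, Ops); (65, 1, Ops); (70, 2, Design); (90, 1, Design); (90, 1, Ops); (90, 1, Ops); (NULL, 7, Legal); (NULL, NULL, Design)

RIGHT JOIN keeps every row from `departments`; unmatched rows get NULL for `employees`'s columns.
Matching on l.dept_id = r.dept_id. A NULL in a compared column never satisfies the condition.
- l (dept_id=1) pairs with 3 row(s) of r.
- l (dept_id=2) pairs with 1 row(s) of r.
- l (dept_id=2) pairs with 1 row(s) of r.
- l (dept_id=4) has no partner in r.
- l (dept_id=8) has no partner in r.
- l (dept_id=1) pairs with 3 row(s) of r.
- l (dept_id=1) pairs with 3 row(s) of r.
- 2 row(s) from r found no l partner → padded with NULL.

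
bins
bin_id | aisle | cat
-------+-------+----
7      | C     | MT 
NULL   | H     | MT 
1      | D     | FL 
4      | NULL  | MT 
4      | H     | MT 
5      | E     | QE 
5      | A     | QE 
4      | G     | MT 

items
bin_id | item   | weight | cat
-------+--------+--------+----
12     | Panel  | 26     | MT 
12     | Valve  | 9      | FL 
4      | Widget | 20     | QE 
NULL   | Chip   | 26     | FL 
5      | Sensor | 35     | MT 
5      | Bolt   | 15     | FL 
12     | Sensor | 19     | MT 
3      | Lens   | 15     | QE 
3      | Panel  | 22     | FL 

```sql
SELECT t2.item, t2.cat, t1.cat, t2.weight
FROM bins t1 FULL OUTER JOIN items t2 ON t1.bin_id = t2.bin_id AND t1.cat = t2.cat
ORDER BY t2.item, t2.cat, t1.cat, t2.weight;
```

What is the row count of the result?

17

FULL OUTER JOIN keeps every row from both sides; unmatched rows get NULL for the other side's columns.
Matching on t1.bin_id = t2.bin_id AND t1.cat = t2.cat. A NULL in a compared column never satisfies the condition.
- bin_id=7, cat=MT: no t2 row matches, row kept with t2 columns NULL.
- bin_id=NULL, cat=MT: no t2 row matches, row kept with t2 columns NULL.
- bin_id=1, cat=FL: no t2 row matches, row kept with t2 columns NULL.
- bin_id=4, cat=MT: no t2 row matches, row kept with t2 columns NULL.
- bin_id=4, cat=MT: no t2 row matches, row kept with t2 columns NULL.
- bin_id=5, cat=QE: no t2 row matches, row kept with t2 columns NULL.
- bin_id=5, cat=QE: no t2 row matches, row kept with t2 columns NULL.
- bin_id=4, cat=MT: no t2 row matches, row kept with t2 columns NULL.
- plus 9 unmatched t2 row(s), each kept with NULL t1 columns.
Total: 0 matched + 17 padded = 17 rows.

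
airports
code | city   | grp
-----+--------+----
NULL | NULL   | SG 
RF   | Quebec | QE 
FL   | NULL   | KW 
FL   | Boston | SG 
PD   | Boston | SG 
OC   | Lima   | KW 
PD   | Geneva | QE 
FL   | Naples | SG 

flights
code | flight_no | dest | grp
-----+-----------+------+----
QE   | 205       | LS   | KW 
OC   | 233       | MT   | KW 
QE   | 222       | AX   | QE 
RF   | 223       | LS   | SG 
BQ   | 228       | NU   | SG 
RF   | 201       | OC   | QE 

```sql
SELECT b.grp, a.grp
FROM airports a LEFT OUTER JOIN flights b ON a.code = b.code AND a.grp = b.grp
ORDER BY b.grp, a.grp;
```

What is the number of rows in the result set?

8

LEFT JOIN keeps every row from `airports`; unmatched rows get NULL for `flights`'s columns.
Matching on a.code = b.code AND a.grp = b.grp. A NULL in a compared column never satisfies the condition.
- a (code=NULL, grp=SG) has no partner → padded with NULL.
- a (code=RF, grp=QE) pairs with 1 row(s) of b.
- a (code=FL, grp=KW) has no partner → padded with NULL.
- a (code=FL, grp=SG) has no partner → padded with NULL.
- a (code=PD, grp=SG) has no partner → padded with NULL.
- a (code=OC, grp=KW) pairs with 1 row(s) of b.
- a (code=PD, grp=QE) has no partner → padded with NULL.
- a (code=FL, grp=SG) has no partner → padded with NULL.
Total: 2 matched + 6 padded = 8 rows.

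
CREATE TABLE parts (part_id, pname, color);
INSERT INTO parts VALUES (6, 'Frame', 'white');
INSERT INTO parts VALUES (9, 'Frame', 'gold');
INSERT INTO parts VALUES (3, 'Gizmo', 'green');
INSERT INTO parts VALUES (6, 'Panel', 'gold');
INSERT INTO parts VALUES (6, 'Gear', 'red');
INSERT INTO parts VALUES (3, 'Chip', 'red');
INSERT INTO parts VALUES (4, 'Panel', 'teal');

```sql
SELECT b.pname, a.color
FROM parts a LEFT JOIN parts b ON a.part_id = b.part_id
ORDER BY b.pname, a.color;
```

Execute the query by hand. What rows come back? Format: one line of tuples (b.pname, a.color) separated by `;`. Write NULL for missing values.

LEFT JOIN keeps every row from `parts a`; unmatched rows get NULL for `parts b`'s columns.
Matching on a.part_id = b.part_id.
Matched pairs: 15; unmatched a rows kept: 0.

(Chip, green); (Chip, red); (Frame, gold); (Frame, gold); (Frame, red); (Frame, white); (Gear, gold); (Gear, red); (Gear, white); (Gizmo, green); (Gizmo, red); (Panel, gold); (Panel, red); (Panel, teal); (Panel, white)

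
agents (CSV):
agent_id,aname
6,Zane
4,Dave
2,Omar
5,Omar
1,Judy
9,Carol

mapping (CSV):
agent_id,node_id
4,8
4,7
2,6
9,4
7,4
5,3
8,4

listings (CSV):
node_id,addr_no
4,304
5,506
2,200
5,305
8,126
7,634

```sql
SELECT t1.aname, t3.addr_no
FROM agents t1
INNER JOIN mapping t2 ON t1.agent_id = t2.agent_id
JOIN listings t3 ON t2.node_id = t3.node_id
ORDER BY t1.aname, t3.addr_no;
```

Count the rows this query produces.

Joins associate left-to-right: agents INNER JOIN mapping on agent_id gives 5 intermediate row(s).
Then INNER JOIN `listings t3` on node_id: keep only rows whose t2.node_id appears in t3.
Result: 3 row(s).

3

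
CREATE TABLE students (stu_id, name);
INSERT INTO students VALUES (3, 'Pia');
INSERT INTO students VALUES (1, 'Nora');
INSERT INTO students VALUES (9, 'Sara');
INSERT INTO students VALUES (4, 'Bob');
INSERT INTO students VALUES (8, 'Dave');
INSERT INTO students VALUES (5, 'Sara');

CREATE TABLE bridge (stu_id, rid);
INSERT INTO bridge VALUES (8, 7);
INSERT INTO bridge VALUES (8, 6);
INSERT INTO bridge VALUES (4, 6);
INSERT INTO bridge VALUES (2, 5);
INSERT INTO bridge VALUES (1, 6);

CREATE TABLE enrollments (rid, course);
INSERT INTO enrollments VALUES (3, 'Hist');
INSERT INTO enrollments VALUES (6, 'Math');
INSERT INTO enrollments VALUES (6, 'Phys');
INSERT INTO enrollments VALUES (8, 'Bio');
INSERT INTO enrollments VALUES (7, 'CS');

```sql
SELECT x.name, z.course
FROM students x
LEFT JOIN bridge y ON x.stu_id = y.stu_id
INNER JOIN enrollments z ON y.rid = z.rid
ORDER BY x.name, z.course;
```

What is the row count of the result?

Joins associate left-to-right: students LEFT JOIN bridge on stu_id gives 7 intermediate row(s).
Then INNER JOIN `enrollments z` on rid: keep only rows whose y.rid appears in z.
Result: 7 row(s).

7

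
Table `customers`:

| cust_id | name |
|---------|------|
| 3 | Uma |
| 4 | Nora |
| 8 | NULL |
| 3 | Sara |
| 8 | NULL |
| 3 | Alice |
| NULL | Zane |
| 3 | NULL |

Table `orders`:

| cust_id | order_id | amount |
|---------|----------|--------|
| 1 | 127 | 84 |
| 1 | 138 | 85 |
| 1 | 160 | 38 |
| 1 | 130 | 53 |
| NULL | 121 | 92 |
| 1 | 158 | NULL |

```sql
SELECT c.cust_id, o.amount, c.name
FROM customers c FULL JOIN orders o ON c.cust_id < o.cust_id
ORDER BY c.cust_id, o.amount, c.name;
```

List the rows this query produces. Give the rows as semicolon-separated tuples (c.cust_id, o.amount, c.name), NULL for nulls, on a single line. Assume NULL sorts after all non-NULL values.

(3, NULL, Alice); (3, NULL, Sara); (3, NULL, Uma); (3, NULL, NULL); (4, NULL, Nora); (8, NULL, NULL); (8, NULL, NULL); (NULL, 38, NULL); (NULL, 53, NULL); (NULL, 84, NULL); (NULL, 85, NULL); (NULL, 92, NULL); (NULL, NULL, Zane); (NULL, NULL, NULL)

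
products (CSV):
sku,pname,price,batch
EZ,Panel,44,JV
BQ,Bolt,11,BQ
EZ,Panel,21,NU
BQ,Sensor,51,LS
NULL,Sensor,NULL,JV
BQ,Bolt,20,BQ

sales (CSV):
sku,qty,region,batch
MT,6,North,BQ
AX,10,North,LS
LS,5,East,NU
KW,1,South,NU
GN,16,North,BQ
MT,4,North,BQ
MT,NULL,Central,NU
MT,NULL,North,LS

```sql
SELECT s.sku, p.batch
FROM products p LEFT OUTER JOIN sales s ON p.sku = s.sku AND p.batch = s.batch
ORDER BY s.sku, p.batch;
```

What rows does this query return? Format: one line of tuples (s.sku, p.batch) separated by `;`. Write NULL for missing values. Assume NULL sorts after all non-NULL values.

LEFT JOIN keeps every row from `products`; unmatched rows get NULL for `sales`'s columns.
Matching on p.sku = s.sku AND p.batch = s.batch. A NULL in a compared column never satisfies the condition.
- p row (sku=EZ, batch=JV): no match → kept, s columns NULL.
- p row (sku=BQ, batch=BQ): no match → kept, s columns NULL.
- p row (sku=EZ, batch=NU): no match → kept, s columns NULL.
- p row (sku=BQ, batch=LS): no match → kept, s columns NULL.
- p row (sku=NULL, batch=JV): no match → kept, s columns NULL.
- p row (sku=BQ, batch=BQ): no match → kept, s columns NULL.
After projecting and ordering:
s.sku | p.batch
NULL | BQ
NULL | BQ
NULL | JV
NULL | JV
NULL | LS
NULL | NU

(NULL, BQ); (NULL, BQ); (NULL, JV); (NULL, JV); (NULL, LS); (NULL, NU)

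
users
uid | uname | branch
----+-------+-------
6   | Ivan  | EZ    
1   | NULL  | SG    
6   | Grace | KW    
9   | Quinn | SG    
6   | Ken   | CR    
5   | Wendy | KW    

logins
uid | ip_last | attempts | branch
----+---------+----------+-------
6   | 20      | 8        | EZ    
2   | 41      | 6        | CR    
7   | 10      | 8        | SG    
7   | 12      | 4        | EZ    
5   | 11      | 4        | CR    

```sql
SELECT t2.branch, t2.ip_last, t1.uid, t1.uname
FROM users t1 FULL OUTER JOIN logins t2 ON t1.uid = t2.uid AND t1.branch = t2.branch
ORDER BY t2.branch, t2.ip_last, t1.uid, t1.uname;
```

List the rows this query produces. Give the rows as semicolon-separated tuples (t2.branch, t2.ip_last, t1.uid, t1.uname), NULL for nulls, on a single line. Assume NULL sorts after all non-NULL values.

(CR, 11, NULL, NULL); (CR, 41, NULL, NULL); (EZ, 12, NULL, NULL); (EZ, 20, 6, Ivan); (SG, 10, NULL, NULL); (NULL, NULL, 1, NULL); (NULL, NULL, 5, Wendy); (NULL, NULL, 6, Grace); (NULL, NULL, 6, Ken); (NULL, NULL, 9, Quinn)

FULL OUTER JOIN keeps every row from both sides; unmatched rows get NULL for the other side's columns.
Matching on t1.uid = t2.uid AND t1.branch = t2.branch.
- uid=6, branch=EZ: 1 matching t2 row(s), so 1 row(s) emitted.
- uid=1, branch=SG: no t2 row matches, row kept with t2 columns NULL.
- uid=6, branch=KW: no t2 row matches, row kept with t2 columns NULL.
- uid=9, branch=SG: no t2 row matches, row kept with t2 columns NULL.
- uid=6, branch=CR: no t2 row matches, row kept with t2 columns NULL.
- uid=5, branch=KW: no t2 row matches, row kept with t2 columns NULL.
- 4 row(s) from t2 found no t1 partner → padded with NULL.
After projecting and ordering:
t2.branch | t2.ip_last | t1.uid | t1.uname
CR | 11 | NULL | NULL
CR | 41 | NULL | NULL
EZ | 12 | NULL | NULL
EZ | 20 | 6 | Ivan
SG | 10 | NULL | NULL
NULL | NULL | 1 | NULL
NULL | NULL | 5 | Wendy
NULL | NULL | 6 | Grace
NULL | NULL | 6 | Ken
NULL | NULL | 9 | Quinn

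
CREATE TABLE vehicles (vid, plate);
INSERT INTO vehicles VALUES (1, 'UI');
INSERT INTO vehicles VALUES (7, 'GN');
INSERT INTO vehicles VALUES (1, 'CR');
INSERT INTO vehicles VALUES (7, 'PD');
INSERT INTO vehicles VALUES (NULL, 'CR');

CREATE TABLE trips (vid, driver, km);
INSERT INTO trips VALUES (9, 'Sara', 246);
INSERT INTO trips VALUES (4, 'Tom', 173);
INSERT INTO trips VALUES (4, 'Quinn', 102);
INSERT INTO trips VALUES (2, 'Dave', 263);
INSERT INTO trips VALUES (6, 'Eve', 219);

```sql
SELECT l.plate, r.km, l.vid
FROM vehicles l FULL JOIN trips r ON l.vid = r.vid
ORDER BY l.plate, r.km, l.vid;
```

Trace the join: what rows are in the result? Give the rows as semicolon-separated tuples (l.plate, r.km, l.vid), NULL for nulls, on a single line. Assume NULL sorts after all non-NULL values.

(CR, NULL, 1); (CR, NULL, NULL); (GN, NULL, 7); (PD, NULL, 7); (UI, NULL, 1); (NULL, 102, NULL); (NULL, 173, NULL); (NULL, 219, NULL); (NULL, 246, NULL); (NULL, 263, NULL)

FULL OUTER JOIN keeps every row from both sides; unmatched rows get NULL for the other side's columns.
Matching on l.vid = r.vid. A NULL in a compared column never satisfies the condition.
- vid=1: no r row matches, row kept with r columns NULL.
- vid=7: no r row matches, row kept with r columns NULL.
- vid=1: no r row matches, row kept with r columns NULL.
- vid=7: no r row matches, row kept with r columns NULL.
- vid=NULL: no r row matches, row kept with r columns NULL.
- 5 row(s) from r found no l partner → padded with NULL.
After projecting and ordering:
l.plate | r.km | l.vid
CR | NULL | 1
CR | NULL | NULL
GN | NULL | 7
PD | NULL | 7
UI | NULL | 1
NULL | 102 | NULL
NULL | 173 | NULL
NULL | 219 | NULL
NULL | 246 | NULL
NULL | 263 | NULL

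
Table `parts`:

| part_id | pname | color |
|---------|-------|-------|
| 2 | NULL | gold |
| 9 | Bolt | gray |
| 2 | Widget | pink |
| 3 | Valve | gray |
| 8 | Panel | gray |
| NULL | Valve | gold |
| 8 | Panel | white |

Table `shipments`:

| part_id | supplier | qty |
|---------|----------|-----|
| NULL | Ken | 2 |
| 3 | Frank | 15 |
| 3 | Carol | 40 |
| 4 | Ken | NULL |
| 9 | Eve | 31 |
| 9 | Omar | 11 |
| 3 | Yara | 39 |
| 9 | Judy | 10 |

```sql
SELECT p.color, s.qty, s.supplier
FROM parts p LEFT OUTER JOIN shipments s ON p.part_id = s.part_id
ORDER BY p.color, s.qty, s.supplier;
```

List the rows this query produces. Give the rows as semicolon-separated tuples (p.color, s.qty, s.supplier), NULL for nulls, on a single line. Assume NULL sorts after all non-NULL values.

LEFT JOIN keeps every row from `parts`; unmatched rows get NULL for `shipments`'s columns.
Matching on p.part_id = s.part_id. A NULL in a compared column never satisfies the condition.
Matched pairs: 6; unmatched p rows kept: 5.

(gold, NULL, NULL); (gold, NULL, NULL); (gray, 10, Judy); (gray, 11, Omar); (gray, 15, Frank); (gray, 31, Eve); (gray, 39, Yara); (gray, 40, Carol); (gray, NULL, NULL); (pink, NULL, NULL); (white, NULL, NULL)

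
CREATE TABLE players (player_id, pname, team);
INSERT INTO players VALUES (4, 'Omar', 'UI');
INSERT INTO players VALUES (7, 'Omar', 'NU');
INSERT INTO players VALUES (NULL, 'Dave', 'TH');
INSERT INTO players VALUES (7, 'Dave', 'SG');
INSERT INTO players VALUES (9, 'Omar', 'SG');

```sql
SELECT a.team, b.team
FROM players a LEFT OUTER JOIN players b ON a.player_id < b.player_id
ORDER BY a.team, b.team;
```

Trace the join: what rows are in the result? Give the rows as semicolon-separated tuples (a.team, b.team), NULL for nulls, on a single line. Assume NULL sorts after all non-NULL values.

LEFT JOIN keeps every row from `players a`; unmatched rows get NULL for `players b`'s columns.
Matching on a.player_id < b.player_id. A NULL in a compared column never satisfies the condition.
- player_id=4: 3 matching b row(s), so 3 row(s) emitted.
- player_id=7: 1 matching b row(s), so 1 row(s) emitted.
- player_id=NULL: no b row matches, row kept with b columns NULL.
- player_id=7: 1 matching b row(s), so 1 row(s) emitted.
- player_id=9: no b row matches, row kept with b columns NULL.
After projecting and ordering:
a.team | b.team
NU | SG
SG | SG
SG | NULL
TH | NULL
UI | NU
UI | SG
UI | SG

(NU, SG); (SG, SG); (SG, NULL); (TH, NULL); (UI, NU); (UI, SG); (UI, SG)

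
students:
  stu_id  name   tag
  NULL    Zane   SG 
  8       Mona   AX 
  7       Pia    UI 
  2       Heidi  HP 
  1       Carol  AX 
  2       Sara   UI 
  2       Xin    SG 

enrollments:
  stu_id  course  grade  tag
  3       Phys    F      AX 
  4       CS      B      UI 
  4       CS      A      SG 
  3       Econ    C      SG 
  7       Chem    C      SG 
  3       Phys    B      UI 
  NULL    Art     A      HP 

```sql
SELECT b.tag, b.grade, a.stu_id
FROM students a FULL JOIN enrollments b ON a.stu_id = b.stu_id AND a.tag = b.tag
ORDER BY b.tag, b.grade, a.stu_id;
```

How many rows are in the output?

FULL OUTER JOIN keeps every row from both sides; unmatched rows get NULL for the other side's columns.
Matching on a.stu_id = b.stu_id AND a.tag = b.tag. A NULL in a compared column never satisfies the condition.
- a row (stu_id=NULL, tag=SG): no match → kept, b columns NULL.
- a row (stu_id=8, tag=AX): no match → kept, b columns NULL.
- a row (stu_id=7, tag=UI): no match → kept, b columns NULL.
- a row (stu_id=2, tag=HP): no match → kept, b columns NULL.
- a row (stu_id=1, tag=AX): no match → kept, b columns NULL.
- a row (stu_id=2, tag=UI): no match → kept, b columns NULL.
- a row (stu_id=2, tag=SG): no match → kept, b columns NULL.
- plus 7 unmatched b row(s), each kept with NULL a columns.
Total: 0 matched + 14 padded = 14 rows.

14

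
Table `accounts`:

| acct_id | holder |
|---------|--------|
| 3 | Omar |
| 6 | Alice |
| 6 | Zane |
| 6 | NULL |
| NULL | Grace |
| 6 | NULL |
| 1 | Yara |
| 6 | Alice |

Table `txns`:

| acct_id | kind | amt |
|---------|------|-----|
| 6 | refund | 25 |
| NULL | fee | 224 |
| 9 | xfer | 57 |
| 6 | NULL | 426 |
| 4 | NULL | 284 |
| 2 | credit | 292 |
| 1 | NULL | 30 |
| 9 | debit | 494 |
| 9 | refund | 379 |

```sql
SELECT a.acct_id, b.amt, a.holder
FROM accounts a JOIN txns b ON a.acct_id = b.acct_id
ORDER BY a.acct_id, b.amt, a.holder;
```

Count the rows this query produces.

11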